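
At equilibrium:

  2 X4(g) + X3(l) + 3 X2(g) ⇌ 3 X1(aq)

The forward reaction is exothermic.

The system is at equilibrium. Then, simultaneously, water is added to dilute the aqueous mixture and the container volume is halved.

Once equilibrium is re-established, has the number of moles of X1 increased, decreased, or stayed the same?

increases

Dilution lowers every aqueous concentration by the same factor. Δn_aq = 3 − 0 = +3, so the system shifts toward the side with more dissolved moles — to the right.
Gas moles: reactants 5, products 0 (Δn_gas = -5). Compression shifts the system toward the side with fewer moles of gas — to the right.
The net shift is to the right. X1 is a product, so its amount increases.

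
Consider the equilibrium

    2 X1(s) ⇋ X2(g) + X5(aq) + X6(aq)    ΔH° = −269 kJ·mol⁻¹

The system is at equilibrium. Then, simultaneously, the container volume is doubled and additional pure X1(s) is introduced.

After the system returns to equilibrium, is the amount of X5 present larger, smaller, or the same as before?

Gas moles: reactants 0, products 1 (Δn_gas = +1). Expansion shifts the system toward the side with more moles of gas — to the right.
X1 is a pure solid; its activity is 1 regardless of amount, so Q is unaffected — no shift from this change.
The net shift is to the right. X5 is a product, so its amount increases.

increases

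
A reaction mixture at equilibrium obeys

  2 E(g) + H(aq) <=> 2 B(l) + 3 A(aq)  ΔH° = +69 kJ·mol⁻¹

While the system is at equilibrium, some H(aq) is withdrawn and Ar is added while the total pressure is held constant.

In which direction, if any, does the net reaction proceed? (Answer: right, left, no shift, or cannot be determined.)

Removing H (aq), a reactant, drives the reaction to the left.
Adding inert gas at constant total pressure expands the volume and lowers every reacting partial pressure. With Δn_gas = 0 − 2 = -2, Q moves away from K toward the side with fewer gas moles, so the system shifts toward the side with more gas moles — to the left.
All effects act in the same direction — net shift to the left.

left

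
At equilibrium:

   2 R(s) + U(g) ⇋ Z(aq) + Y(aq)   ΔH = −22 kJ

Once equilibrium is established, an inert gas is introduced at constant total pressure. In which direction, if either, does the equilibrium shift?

Adding inert gas at constant total pressure expands the volume and lowers every reacting partial pressure. With Δn_gas = 0 − 1 = -1, Q moves away from K toward the side with fewer gas moles, so the system shifts toward the side with more gas moles — to the left.

left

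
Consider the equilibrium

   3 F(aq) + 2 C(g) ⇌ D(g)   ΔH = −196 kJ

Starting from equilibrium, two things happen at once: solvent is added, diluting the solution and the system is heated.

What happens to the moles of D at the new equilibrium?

Dilution lowers every aqueous concentration by the same factor. Δn_aq = 0 − 3 = -3, so the system shifts toward the side with more dissolved moles — to the left.
The forward reaction is exothermic. Raising T favours the endothermic direction — shift to the left.
The net shift is to the left. D is a product, so its amount decreases.

decreases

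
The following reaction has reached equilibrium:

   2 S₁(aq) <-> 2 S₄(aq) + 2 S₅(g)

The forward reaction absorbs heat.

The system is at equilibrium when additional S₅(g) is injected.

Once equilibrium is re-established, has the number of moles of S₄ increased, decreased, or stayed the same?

Adding S₅ (g), a product, drives the reaction to the left.
The net shift is to the left. S₄ is a product, so its amount decreases.

decreases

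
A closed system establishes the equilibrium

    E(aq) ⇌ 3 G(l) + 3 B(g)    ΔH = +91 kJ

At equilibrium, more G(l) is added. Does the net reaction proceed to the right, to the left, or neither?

no shift

G is a pure liquid; its activity is 1 regardless of amount, so Q is unaffected — no shift from this change.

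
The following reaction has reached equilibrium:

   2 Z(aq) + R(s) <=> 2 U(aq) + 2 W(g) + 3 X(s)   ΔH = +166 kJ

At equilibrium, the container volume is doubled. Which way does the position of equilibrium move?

Gas moles: reactants 0, products 2 (Δn_gas = +2). Expansion shifts the system toward the side with more moles of gas — to the right.

right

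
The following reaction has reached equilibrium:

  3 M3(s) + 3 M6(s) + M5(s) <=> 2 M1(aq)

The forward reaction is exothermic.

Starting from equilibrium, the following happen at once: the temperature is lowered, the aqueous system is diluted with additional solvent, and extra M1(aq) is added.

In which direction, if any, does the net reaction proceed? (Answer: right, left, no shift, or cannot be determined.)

cannot be determined

The forward reaction is exothermic. Lowering T favours the exothermic direction — shift to the right.
Dilution lowers every aqueous concentration by the same factor. Δn_aq = 2 − 0 = +2, so the system shifts toward the side with more dissolved moles — to the right.
Adding M1 (aq), a product, drives the reaction to the left.
The individual effects push in opposite directions; without quantitative information the net direction cannot be determined.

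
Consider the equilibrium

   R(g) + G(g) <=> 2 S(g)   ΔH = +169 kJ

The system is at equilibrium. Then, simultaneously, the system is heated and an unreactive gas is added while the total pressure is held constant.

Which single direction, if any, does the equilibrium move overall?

right

The forward reaction is endothermic. Raising T favours the endothermic direction — shift to the right.
Adding inert gas at constant total pressure expands the volume, scaling every reacting partial pressure by the same factor. Δn_gas = 2 − 2 = 0, so Q is unchanged — no shift.
Only the nonzero effect(s) matter; the net shift is to the right.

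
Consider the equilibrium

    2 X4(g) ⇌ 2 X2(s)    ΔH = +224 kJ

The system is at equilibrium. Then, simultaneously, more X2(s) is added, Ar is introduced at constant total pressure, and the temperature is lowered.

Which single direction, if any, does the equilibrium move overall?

left

X2 is a pure solid; its activity is 1 regardless of amount, so Q is unaffected — no shift from this change.
Adding inert gas at constant total pressure expands the volume and lowers every reacting partial pressure. With Δn_gas = 0 − 2 = -2, Q moves away from K toward the side with fewer gas moles, so the system shifts toward the side with more gas moles — to the left.
The forward reaction is endothermic. Lowering T favours the exothermic direction — shift to the left.
Only the nonzero effect(s) matter; the net shift is to the left.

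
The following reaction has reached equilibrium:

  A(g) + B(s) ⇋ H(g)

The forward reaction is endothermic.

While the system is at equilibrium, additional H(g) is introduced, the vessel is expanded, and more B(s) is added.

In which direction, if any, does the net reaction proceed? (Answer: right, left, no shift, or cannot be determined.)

Adding H (g), a product, drives the reaction to the left.
Gas moles: reactants 1, products 1. Δn_gas = 0, so a volume change leaves Q equal to K — no shift from this change.
B is a pure solid; its activity is 1 regardless of amount, so Q is unaffected — no shift from this change.
Only the nonzero effect(s) matter; the net shift is to the left.

left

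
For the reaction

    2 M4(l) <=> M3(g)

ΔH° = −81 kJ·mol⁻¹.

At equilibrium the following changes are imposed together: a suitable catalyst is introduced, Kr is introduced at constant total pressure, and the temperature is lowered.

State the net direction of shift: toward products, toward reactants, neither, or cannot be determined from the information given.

right

A catalyst speeds both forward and reverse rates equally; it changes neither Q nor K — no shift from this change.
Adding inert gas at constant total pressure expands the volume and lowers every reacting partial pressure. With Δn_gas = 1 − 0 = +1, Q moves away from K toward the side with fewer gas moles, so the system shifts toward the side with more gas moles — to the right.
The forward reaction is exothermic. Lowering T favours the exothermic direction — shift to the right.
Only the nonzero effect(s) matter; the net shift is to the right.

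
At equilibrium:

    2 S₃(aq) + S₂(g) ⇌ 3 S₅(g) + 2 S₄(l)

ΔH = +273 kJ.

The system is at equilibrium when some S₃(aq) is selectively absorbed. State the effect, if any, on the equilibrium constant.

unchanged

The equilibrium constant depends only on temperature. This perturbation may move the position of equilibrium, but since T is unchanged, K itself is unchanged.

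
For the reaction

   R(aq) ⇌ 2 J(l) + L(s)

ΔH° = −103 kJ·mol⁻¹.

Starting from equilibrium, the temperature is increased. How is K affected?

K depends on temperature via the van 't Hoff relation. The forward reaction is exothermic, so raising T decreases K.

decreases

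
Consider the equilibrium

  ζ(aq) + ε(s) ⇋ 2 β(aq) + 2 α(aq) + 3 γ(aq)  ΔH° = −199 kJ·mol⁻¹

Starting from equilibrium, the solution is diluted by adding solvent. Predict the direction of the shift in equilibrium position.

Dilution lowers every aqueous concentration by the same factor. Δn_aq = 7 − 1 = +6, so the system shifts toward the side with more dissolved moles — to the right.

right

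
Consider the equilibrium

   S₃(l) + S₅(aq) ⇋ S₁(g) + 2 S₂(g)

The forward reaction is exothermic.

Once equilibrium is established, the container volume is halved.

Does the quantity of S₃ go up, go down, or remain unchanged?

Gas moles: reactants 0, products 3 (Δn_gas = +3). Compression shifts the system toward the side with fewer moles of gas — to the left.
The net shift is to the left. S₃ is a reactant, so its amount increases.

increases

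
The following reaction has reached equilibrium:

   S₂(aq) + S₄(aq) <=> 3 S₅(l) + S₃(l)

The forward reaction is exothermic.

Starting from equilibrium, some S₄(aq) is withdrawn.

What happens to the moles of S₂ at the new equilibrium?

increases

Removing S₄ (aq), a reactant, drives the reaction to the left.
The net shift is to the left. S₂ is a reactant, so its amount increases.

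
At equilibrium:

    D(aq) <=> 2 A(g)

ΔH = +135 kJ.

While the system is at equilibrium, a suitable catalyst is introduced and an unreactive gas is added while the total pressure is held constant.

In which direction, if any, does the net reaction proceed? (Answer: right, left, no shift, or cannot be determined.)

A catalyst speeds both forward and reverse rates equally; it changes neither Q nor K — no shift from this change.
Adding inert gas at constant total pressure expands the volume and lowers every reacting partial pressure. With Δn_gas = 2 − 0 = +2, Q moves away from K toward the side with fewer gas moles, so the system shifts toward the side with more gas moles — to the right.
Only the nonzero effect(s) matter; the net shift is to the right.

right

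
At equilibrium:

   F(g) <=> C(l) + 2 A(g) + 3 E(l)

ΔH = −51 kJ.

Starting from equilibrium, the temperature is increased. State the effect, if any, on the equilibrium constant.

decreases

K depends on temperature via the van 't Hoff relation. The forward reaction is exothermic, so raising T decreases K.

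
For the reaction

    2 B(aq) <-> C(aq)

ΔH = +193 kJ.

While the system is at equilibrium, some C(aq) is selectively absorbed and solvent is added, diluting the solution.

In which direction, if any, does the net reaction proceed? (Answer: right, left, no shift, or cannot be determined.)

Removing C (aq), a product, drives the reaction to the right.
Dilution lowers every aqueous concentration by the same factor. Δn_aq = 1 − 2 = -1, so the system shifts toward the side with more dissolved moles — to the left.
The individual effects push in opposite directions; without quantitative information the net direction cannot be determined.

cannot be determined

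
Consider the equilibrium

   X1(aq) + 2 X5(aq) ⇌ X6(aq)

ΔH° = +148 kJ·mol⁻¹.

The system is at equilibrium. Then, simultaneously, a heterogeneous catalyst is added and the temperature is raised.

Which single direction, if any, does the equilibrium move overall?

right

A catalyst speeds both forward and reverse rates equally; it changes neither Q nor K — no shift from this change.
The forward reaction is endothermic. Raising T favours the endothermic direction — shift to the right.
Only the nonzero effect(s) matter; the net shift is to the right.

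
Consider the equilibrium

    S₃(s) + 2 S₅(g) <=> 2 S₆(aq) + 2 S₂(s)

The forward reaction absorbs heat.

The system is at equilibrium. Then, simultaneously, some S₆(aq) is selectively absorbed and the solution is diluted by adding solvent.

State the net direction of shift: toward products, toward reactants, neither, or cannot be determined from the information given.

Removing S₆ (aq), a product, drives the reaction to the right.
Dilution lowers every aqueous concentration by the same factor. Δn_aq = 2 − 0 = +2, so the system shifts toward the side with more dissolved moles — to the right.
All effects act in the same direction — net shift to the right.

right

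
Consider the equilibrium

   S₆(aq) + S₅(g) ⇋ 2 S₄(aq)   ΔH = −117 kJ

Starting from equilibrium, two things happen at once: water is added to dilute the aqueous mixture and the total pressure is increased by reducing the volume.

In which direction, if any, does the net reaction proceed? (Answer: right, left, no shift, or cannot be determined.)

Dilution lowers every aqueous concentration by the same factor. Δn_aq = 2 − 1 = +1, so the system shifts toward the side with more dissolved moles — to the right.
Gas moles: reactants 1, products 0 (Δn_gas = -1). Compression shifts the system toward the side with fewer moles of gas — to the right.
All effects act in the same direction — net shift to the right.

right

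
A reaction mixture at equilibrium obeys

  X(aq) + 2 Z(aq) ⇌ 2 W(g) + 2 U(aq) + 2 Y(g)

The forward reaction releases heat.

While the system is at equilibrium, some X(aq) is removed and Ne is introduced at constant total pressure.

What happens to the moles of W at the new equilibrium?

cannot be determined

Removing X (aq), a reactant, drives the reaction to the left.
Adding inert gas at constant total pressure expands the volume and lowers every reacting partial pressure. With Δn_gas = 4 − 0 = +4, Q moves away from K toward the side with fewer gas moles, so the system shifts toward the side with more gas moles — to the right.
The two effects oppose each other, so the net shift — and hence the change in W — cannot be determined from the given information.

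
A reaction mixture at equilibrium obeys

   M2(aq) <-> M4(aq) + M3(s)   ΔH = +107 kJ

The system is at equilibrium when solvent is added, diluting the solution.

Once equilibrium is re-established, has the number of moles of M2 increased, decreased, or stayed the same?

Dilution scales every aqueous concentration by the same factor. Δn_aq = 1 − 1 = 0, so Q is unchanged — no shift.
No net shift occurs, so the amount of M2 is unchanged.

unchanged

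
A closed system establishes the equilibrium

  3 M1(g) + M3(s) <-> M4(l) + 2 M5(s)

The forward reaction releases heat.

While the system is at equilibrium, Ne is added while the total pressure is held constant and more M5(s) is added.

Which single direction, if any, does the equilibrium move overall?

left

Adding inert gas at constant total pressure expands the volume and lowers every reacting partial pressure. With Δn_gas = 0 − 3 = -3, Q moves away from K toward the side with fewer gas moles, so the system shifts toward the side with more gas moles — to the left.
M5 is a pure solid; its activity is 1 regardless of amount, so Q is unaffected — no shift from this change.
Only the nonzero effect(s) matter; the net shift is to the left.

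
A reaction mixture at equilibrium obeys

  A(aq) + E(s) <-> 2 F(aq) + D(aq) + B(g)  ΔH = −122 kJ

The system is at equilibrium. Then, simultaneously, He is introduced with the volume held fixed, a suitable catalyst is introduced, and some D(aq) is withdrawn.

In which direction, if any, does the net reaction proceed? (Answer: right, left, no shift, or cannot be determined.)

At constant volume, adding an inert gas leaves every reacting species' partial pressure unchanged, so Q is unchanged — no shift from this change.
A catalyst speeds both forward and reverse rates equally; it changes neither Q nor K — no shift from this change.
Removing D (aq), a product, drives the reaction to the right.
Only the nonzero effect(s) matter; the net shift is to the right.

right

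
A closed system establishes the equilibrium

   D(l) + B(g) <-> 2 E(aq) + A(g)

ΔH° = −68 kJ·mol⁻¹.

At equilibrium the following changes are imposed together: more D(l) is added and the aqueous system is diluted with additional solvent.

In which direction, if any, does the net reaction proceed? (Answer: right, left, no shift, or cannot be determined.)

D is a pure liquid; its activity is 1 regardless of amount, so Q is unaffected — no shift from this change.
Dilution lowers every aqueous concentration by the same factor. Δn_aq = 2 − 0 = +2, so the system shifts toward the side with more dissolved moles — to the right.
Only the nonzero effect(s) matter; the net shift is to the right.

right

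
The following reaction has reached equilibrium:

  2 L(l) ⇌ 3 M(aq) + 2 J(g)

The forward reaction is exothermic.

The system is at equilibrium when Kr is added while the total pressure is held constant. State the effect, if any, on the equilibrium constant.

unchanged

The equilibrium constant depends only on temperature. This perturbation may move the position of equilibrium, but since T is unchanged, K itself is unchanged.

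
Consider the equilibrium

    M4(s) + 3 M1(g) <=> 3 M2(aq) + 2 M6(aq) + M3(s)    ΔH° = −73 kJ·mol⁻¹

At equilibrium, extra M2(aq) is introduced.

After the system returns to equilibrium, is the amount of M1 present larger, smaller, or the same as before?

increases

Adding M2 (aq), a product, drives the reaction to the left.
The net shift is to the left. M1 is a reactant, so its amount increases.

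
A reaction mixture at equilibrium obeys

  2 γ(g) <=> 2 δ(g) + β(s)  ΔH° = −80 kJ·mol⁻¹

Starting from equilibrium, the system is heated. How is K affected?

decreases

K depends on temperature via the van 't Hoff relation. The forward reaction is exothermic, so raising T decreases K.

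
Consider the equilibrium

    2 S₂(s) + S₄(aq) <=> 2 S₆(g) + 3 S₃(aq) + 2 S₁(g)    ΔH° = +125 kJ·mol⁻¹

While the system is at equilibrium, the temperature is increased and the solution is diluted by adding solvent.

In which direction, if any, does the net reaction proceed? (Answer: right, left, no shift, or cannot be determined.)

The forward reaction is endothermic. Raising T favours the endothermic direction — shift to the right.
Dilution lowers every aqueous concentration by the same factor. Δn_aq = 3 − 1 = +2, so the system shifts toward the side with more dissolved moles — to the right.
All effects act in the same direction — net shift to the right.

right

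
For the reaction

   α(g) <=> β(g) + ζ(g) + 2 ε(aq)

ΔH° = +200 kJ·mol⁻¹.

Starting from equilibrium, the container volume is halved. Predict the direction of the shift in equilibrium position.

left

Gas moles: reactants 1, products 2 (Δn_gas = +1). Compression shifts the system toward the side with fewer moles of gas — to the left.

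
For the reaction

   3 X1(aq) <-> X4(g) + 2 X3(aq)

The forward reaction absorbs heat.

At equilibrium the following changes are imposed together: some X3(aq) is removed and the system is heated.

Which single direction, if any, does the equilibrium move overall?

right

Removing X3 (aq), a product, drives the reaction to the right.
The forward reaction is endothermic. Raising T favours the endothermic direction — shift to the right.
All effects act in the same direction — net shift to the right.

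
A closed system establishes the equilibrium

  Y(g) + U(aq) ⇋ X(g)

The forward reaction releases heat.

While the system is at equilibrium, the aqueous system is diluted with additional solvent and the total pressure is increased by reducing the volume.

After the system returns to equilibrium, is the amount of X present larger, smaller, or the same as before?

Dilution lowers every aqueous concentration by the same factor. Δn_aq = 0 − 1 = -1, so the system shifts toward the side with more dissolved moles — to the left.
Gas moles: reactants 1, products 1. Δn_gas = 0, so a volume change leaves Q equal to K — no shift from this change.
The net shift is to the left. X is a product, so its amount decreases.

decreases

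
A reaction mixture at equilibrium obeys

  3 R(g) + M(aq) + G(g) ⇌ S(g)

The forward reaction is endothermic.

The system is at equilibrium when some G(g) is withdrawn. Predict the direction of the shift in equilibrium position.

Removing G (g), a reactant, drives the reaction to the left.

left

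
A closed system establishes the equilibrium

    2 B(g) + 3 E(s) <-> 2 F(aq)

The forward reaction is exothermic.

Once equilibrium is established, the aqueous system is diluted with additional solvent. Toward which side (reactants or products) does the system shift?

right

Dilution lowers every aqueous concentration by the same factor. Δn_aq = 2 − 0 = +2, so the system shifts toward the side with more dissolved moles — to the right.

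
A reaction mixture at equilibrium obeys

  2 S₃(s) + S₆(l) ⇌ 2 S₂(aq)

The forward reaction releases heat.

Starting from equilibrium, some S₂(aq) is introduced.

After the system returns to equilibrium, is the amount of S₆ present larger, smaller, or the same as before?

Adding S₂ (aq), a product, drives the reaction to the left.
The net shift is to the left. S₆ is a reactant, so its amount increases.

increases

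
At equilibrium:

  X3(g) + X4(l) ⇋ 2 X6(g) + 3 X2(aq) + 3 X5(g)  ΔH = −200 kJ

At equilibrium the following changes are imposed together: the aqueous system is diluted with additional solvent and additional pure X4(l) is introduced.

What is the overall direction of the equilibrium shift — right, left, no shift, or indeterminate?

right

Dilution lowers every aqueous concentration by the same factor. Δn_aq = 3 − 0 = +3, so the system shifts toward the side with more dissolved moles — to the right.
X4 is a pure liquid; its activity is 1 regardless of amount, so Q is unaffected — no shift from this change.
Only the nonzero effect(s) matter; the net shift is to the right.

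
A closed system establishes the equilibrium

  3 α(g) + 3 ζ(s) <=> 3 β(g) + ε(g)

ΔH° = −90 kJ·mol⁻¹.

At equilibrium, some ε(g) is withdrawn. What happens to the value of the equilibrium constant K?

unchanged

The equilibrium constant depends only on temperature. This perturbation may move the position of equilibrium, but since T is unchanged, K itself is unchanged.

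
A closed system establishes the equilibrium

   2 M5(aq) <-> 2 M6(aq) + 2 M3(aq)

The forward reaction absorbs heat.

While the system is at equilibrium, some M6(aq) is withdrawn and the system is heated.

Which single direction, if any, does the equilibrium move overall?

right

Removing M6 (aq), a product, drives the reaction to the right.
The forward reaction is endothermic. Raising T favours the endothermic direction — shift to the right.
All effects act in the same direction — net shift to the right.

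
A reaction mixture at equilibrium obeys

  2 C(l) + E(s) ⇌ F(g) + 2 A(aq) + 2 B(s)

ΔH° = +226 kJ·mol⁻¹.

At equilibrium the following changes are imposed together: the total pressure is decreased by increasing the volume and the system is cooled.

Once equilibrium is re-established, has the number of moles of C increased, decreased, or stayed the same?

Gas moles: reactants 0, products 1 (Δn_gas = +1). Expansion shifts the system toward the side with more moles of gas — to the right.
The forward reaction is endothermic. Lowering T favours the exothermic direction — shift to the left.
The two effects oppose each other, so the net shift — and hence the change in C — cannot be determined from the given information.

cannot be determined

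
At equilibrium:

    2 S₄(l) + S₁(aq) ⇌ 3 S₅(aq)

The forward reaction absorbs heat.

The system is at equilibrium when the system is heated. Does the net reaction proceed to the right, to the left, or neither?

The forward reaction is endothermic. Raising T favours the endothermic direction — shift to the right.

right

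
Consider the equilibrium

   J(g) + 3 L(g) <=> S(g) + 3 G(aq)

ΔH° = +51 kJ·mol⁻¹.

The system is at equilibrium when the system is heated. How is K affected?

increases

K depends on temperature via the van 't Hoff relation. The forward reaction is endothermic, so raising T increases K.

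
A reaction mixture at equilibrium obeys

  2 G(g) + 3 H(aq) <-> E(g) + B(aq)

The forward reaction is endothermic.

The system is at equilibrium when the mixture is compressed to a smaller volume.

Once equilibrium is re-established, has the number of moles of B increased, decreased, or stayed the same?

Gas moles: reactants 2, products 1 (Δn_gas = -1). Compression shifts the system toward the side with fewer moles of gas — to the right.
The net shift is to the right. B is a product, so its amount increases.

increases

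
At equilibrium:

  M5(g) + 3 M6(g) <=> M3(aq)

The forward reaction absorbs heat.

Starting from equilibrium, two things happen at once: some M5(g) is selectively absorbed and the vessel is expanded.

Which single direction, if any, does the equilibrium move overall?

Removing M5 (g), a reactant, drives the reaction to the left.
Gas moles: reactants 4, products 0 (Δn_gas = -4). Expansion shifts the system toward the side with more moles of gas — to the left.
All effects act in the same direction — net shift to the left.

left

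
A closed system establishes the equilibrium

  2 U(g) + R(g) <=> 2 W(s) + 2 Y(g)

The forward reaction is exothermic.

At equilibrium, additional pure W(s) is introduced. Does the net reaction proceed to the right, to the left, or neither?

W is a pure solid; its activity is 1 regardless of amount, so Q is unaffected — no shift from this change.

no shift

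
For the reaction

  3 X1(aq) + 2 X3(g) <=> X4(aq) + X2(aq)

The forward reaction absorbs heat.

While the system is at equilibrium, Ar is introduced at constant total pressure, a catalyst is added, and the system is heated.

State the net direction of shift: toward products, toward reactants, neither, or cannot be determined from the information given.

Adding inert gas at constant total pressure expands the volume and lowers every reacting partial pressure. With Δn_gas = 0 − 2 = -2, Q moves away from K toward the side with fewer gas moles, so the system shifts toward the side with more gas moles — to the left.
A catalyst speeds both forward and reverse rates equally; it changes neither Q nor K — no shift from this change.
The forward reaction is endothermic. Raising T favours the endothermic direction — shift to the right.
The individual effects push in opposite directions; without quantitative information the net direction cannot be determined.

cannot be determined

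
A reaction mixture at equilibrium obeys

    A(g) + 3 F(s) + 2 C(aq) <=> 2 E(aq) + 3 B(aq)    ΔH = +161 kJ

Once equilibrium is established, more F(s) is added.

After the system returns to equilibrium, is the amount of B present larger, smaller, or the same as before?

F is a pure solid; its activity is 1 regardless of amount, so Q is unaffected — no shift from this change.
No net shift occurs, so the amount of B is unchanged.

unchanged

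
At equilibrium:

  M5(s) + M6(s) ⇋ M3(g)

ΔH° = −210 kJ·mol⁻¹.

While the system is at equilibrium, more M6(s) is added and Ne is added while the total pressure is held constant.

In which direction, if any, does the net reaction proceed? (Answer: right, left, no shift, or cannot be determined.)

right

M6 is a pure solid; its activity is 1 regardless of amount, so Q is unaffected — no shift from this change.
Adding inert gas at constant total pressure expands the volume and lowers every reacting partial pressure. With Δn_gas = 1 − 0 = +1, Q moves away from K toward the side with fewer gas moles, so the system shifts toward the side with more gas moles — to the right.
Only the nonzero effect(s) matter; the net shift is to the right.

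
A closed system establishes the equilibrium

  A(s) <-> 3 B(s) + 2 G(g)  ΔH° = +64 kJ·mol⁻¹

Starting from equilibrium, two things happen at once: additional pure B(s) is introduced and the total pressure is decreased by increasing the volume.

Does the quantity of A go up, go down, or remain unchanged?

B is a pure solid; its activity is 1 regardless of amount, so Q is unaffected — no shift from this change.
Gas moles: reactants 0, products 2 (Δn_gas = +2). Expansion shifts the system toward the side with more moles of gas — to the right.
The net shift is to the right. A is a reactant, so its amount decreases.

decreases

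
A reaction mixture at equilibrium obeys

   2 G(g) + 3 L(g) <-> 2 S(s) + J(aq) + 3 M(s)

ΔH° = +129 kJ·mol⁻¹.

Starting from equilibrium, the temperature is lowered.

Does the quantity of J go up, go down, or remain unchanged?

decreases

The forward reaction is endothermic. Lowering T favours the exothermic direction — shift to the left.
The net shift is to the left. J is a product, so its amount decreases.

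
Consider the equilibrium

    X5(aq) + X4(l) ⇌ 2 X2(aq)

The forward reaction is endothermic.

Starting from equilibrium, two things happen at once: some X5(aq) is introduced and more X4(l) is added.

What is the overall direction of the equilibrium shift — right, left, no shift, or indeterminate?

right

Adding X5 (aq), a reactant, drives the reaction to the right.
X4 is a pure liquid; its activity is 1 regardless of amount, so Q is unaffected — no shift from this change.
Only the nonzero effect(s) matter; the net shift is to the right.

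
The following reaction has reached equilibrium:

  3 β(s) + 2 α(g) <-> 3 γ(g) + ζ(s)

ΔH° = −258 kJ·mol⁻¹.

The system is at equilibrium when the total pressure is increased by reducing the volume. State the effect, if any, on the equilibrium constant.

unchanged

The equilibrium constant depends only on temperature. This perturbation may move the position of equilibrium, but since T is unchanged, K itself is unchanged.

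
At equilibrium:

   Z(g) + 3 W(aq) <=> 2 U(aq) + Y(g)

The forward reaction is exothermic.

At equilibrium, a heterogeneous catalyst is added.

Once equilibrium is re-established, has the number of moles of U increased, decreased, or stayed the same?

unchanged

A catalyst speeds both forward and reverse rates equally; it changes neither Q nor K — no shift from this change.
No net shift occurs, so the amount of U is unchanged.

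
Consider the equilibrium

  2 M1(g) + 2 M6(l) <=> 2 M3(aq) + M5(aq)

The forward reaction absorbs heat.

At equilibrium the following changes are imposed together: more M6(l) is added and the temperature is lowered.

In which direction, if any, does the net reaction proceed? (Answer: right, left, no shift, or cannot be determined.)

left

M6 is a pure liquid; its activity is 1 regardless of amount, so Q is unaffected — no shift from this change.
The forward reaction is endothermic. Lowering T favours the exothermic direction — shift to the left.
Only the nonzero effect(s) matter; the net shift is to the left.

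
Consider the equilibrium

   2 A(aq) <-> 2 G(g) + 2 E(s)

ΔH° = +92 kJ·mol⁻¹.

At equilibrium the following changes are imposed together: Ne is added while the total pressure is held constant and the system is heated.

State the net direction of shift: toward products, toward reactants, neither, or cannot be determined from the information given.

right

Adding inert gas at constant total pressure expands the volume and lowers every reacting partial pressure. With Δn_gas = 2 − 0 = +2, Q moves away from K toward the side with fewer gas moles, so the system shifts toward the side with more gas moles — to the right.
The forward reaction is endothermic. Raising T favours the endothermic direction — shift to the right.
All effects act in the same direction — net shift to the right.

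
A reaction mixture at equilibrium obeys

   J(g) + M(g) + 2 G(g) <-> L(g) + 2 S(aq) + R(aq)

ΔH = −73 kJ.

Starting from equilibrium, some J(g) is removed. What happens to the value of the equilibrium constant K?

The equilibrium constant depends only on temperature. This perturbation may move the position of equilibrium, but since T is unchanged, K itself is unchanged.

unchanged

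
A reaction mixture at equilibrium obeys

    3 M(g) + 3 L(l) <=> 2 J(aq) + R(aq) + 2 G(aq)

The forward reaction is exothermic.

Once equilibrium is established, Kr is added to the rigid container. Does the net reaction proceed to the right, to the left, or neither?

no shift

At constant volume, adding an inert gas leaves every reacting species' partial pressure unchanged, so Q is unchanged — no shift from this change.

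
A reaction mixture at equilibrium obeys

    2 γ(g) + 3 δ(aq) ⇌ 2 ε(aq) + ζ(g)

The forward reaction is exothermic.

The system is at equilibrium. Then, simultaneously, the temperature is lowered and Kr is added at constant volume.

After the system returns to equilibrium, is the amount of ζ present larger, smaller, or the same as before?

The forward reaction is exothermic. Lowering T favours the exothermic direction — shift to the right.
At constant volume, adding an inert gas leaves every reacting species' partial pressure unchanged, so Q is unchanged — no shift from this change.
The net shift is to the right. ζ is a product, so its amount increases.

increases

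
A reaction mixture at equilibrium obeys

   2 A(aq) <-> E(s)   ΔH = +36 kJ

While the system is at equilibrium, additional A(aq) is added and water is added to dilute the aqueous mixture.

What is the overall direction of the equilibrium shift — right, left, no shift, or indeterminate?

cannot be determined

Adding A (aq), a reactant, drives the reaction to the right.
Dilution lowers every aqueous concentration by the same factor. Δn_aq = 0 − 2 = -2, so the system shifts toward the side with more dissolved moles — to the left.
The individual effects push in opposite directions; without quantitative information the net direction cannot be determined.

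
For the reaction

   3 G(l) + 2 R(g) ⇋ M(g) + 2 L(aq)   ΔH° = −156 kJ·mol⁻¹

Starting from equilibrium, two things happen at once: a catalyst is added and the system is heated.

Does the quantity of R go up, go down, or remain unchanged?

A catalyst speeds both forward and reverse rates equally; it changes neither Q nor K — no shift from this change.
The forward reaction is exothermic. Raising T favours the endothermic direction — shift to the left.
The net shift is to the left. R is a reactant, so its amount increases.

increases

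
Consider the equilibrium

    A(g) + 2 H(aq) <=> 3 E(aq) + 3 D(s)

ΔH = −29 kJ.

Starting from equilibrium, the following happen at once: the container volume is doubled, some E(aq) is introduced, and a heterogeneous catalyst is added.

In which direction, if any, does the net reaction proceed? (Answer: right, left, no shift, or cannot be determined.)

Gas moles: reactants 1, products 0 (Δn_gas = -1). Expansion shifts the system toward the side with more moles of gas — to the left.
Adding E (aq), a product, drives the reaction to the left.
A catalyst speeds both forward and reverse rates equally; it changes neither Q nor K — no shift from this change.
Only the nonzero effect(s) matter; the net shift is to the left.

left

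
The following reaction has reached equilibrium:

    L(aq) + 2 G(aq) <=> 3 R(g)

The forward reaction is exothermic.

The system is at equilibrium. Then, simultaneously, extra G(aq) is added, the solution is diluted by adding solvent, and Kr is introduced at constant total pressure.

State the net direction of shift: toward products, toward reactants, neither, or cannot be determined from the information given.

cannot be determined

Adding G (aq), a reactant, drives the reaction to the right.
Dilution lowers every aqueous concentration by the same factor. Δn_aq = 0 − 3 = -3, so the system shifts toward the side with more dissolved moles — to the left.
Adding inert gas at constant total pressure expands the volume and lowers every reacting partial pressure. With Δn_gas = 3 − 0 = +3, Q moves away from K toward the side with fewer gas moles, so the system shifts toward the side with more gas moles — to the right.
The individual effects push in opposite directions; without quantitative information the net direction cannot be determined.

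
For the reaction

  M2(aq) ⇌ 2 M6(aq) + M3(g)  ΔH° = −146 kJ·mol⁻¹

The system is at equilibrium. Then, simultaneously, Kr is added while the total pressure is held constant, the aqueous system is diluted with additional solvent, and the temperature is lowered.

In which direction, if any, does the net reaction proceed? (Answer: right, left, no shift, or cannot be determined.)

right

Adding inert gas at constant total pressure expands the volume and lowers every reacting partial pressure. With Δn_gas = 1 − 0 = +1, Q moves away from K toward the side with fewer gas moles, so the system shifts toward the side with more gas moles — to the right.
Dilution lowers every aqueous concentration by the same factor. Δn_aq = 2 − 1 = +1, so the system shifts toward the side with more dissolved moles — to the right.
The forward reaction is exothermic. Lowering T favours the exothermic direction — shift to the right.
All effects act in the same direction — net shift to the right.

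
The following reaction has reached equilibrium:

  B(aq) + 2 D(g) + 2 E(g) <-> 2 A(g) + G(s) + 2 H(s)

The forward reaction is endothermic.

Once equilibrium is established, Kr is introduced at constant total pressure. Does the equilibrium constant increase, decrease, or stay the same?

unchanged

The equilibrium constant depends only on temperature. This perturbation may move the position of equilibrium, but since T is unchanged, K itself is unchanged.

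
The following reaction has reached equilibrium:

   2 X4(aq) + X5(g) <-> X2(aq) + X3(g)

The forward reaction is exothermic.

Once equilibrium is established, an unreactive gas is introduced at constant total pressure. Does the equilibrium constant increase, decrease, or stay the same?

unchanged

The equilibrium constant depends only on temperature. This perturbation changes neither the position of equilibrium nor K.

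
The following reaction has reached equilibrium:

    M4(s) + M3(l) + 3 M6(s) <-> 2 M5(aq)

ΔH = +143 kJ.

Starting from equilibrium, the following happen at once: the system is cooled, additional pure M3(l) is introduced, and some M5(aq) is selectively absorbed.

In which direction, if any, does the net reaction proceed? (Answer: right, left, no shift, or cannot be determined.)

cannot be determined

The forward reaction is endothermic. Lowering T favours the exothermic direction — shift to the left.
M3 is a pure liquid; its activity is 1 regardless of amount, so Q is unaffected — no shift from this change.
Removing M5 (aq), a product, drives the reaction to the right.
The individual effects push in opposite directions; without quantitative information the net direction cannot be determined.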